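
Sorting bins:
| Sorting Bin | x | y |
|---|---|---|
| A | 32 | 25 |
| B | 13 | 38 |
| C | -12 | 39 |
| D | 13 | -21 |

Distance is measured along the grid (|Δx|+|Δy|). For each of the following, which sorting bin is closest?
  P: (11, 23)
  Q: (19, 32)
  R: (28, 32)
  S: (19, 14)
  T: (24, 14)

P at (11, 23):
  A: |21| + |2| = 21 + 2 = 23
  B: |2| + |15| = 2 + 15 = 17
  C: |-23| + |16| = 23 + 16 = 39
  D: |2| + |-44| = 2 + 44 = 46
  → nearest: B (17)
Q at (19, 32):
  A: |13| + |-7| = 13 + 7 = 20
  B: |-6| + |6| = 6 + 6 = 12
  C: |-31| + |7| = 31 + 7 = 38
  D: |-6| + |-53| = 6 + 53 = 59
  → nearest: B (12)
R at (28, 32):
  A: |4| + |-7| = 4 + 7 = 11
  B: |-15| + |6| = 15 + 6 = 21
  C: |-40| + |7| = 40 + 7 = 47
  D: |-15| + |-53| = 15 + 53 = 68
  → nearest: A (11)
S at (19, 14):
  A: |13| + |11| = 13 + 11 = 24
  B: |-6| + |24| = 6 + 24 = 30
  C: |-31| + |25| = 31 + 25 = 56
  D: |-6| + |-35| = 6 + 35 = 41
  → nearest: A (24)
T at (24, 14):
  A: |8| + |11| = 8 + 11 = 19
  B: |-11| + |24| = 11 + 24 = 35
  C: |-36| + |25| = 36 + 25 = 61
  D: |-11| + |-35| = 11 + 35 = 46
  → nearest: A (19)

P→B; Q→B; R→A; S→A; T→A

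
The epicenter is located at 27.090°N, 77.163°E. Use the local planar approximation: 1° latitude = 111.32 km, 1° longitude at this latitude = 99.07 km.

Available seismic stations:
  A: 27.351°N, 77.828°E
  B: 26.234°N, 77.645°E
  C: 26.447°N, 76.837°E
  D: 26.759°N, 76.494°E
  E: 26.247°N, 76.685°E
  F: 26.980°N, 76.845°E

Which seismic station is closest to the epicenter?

Distances from 27.090°N, 77.163°E:
A: √((0.261·111.32)² + (0.665·99.07)²) = √(844.16513 + 4340.37863) = 72.004 km
B: √((-0.856·111.32)² + (0.482·99.07)²) = √(9080.16885 + 2280.22867) = 106.585 km
C: √((-0.643·111.32)² + (-0.326·99.07)²) = √(5123.51888 + 1043.08458) = 78.528 km
D: √((-0.331·111.32)² + (-0.669·99.07)²) = √(1357.69551 + 4392.75075) = 75.832 km
E: √((-0.843·111.32)² + (-0.478·99.07)²) = √(8806.46360 + 2242.53959) = 105.114 km
F: √((-0.110·111.32)² + (-0.318·99.07)²) = √(149.94492 + 992.51840) = 33.800 km
Minimum: F at 33.800 km.

F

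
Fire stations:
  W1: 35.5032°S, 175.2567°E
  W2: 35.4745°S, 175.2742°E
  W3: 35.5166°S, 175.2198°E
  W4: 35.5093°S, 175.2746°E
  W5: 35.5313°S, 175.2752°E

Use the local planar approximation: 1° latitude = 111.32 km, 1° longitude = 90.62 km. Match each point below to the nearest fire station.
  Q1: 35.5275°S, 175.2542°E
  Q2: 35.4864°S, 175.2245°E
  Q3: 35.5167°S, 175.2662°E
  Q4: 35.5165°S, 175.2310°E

Q1→W5; Q2→W3; Q3→W4; Q4→W3

Q1 at 35.5275°S, 175.2542°E:
  W1: 2.7145 km
  W2: 6.1721 km
  W3: 3.3452 km
  W4: 2.7427 km
  W5: 1.9495 km
  → nearest: W5 (1.9495 km)
Q2 at 35.4864°S, 175.2245°E:
  W1: 3.4658 km
  W2: 4.6946 km
  W3: 3.3887 km
  W4: 5.2068 km
  W5: 6.7891 km
  → nearest: W3 (3.3887 km)
Q3 at 35.5167°S, 175.2662°E:
  W1: 1.7319 km
  W2: 4.7533 km
  W3: 4.2048 km
  W4: 1.1216 km
  W5: 1.8184 km
  → nearest: W4 (1.1216 km)
Q4 at 35.5165°S, 175.2310°E:
  W1: 2.7597 km
  W2: 6.0980 km
  W3: 1.0150 km
  W4: 4.0315 km
  W5: 4.3310 km
  → nearest: W3 (1.0150 km)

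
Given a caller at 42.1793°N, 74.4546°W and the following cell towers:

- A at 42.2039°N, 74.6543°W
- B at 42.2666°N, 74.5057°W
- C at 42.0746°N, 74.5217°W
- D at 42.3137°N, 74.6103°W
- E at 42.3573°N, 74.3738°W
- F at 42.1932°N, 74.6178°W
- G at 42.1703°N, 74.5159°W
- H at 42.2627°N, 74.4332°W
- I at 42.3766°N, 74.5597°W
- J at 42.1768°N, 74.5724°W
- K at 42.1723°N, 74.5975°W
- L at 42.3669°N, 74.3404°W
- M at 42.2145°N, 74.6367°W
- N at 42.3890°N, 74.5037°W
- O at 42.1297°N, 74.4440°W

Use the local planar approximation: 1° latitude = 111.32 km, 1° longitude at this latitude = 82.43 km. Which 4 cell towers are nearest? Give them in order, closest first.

G, O, H, J

Distances from 42.1793°N, 74.4546°W:
A: √((0.0246·111.32)² + (-0.1997·82.43)²) = √(7.499229 + 270.973443) = 16.6875 km
B: √((0.0873·111.32)² + (-0.0511·82.43)²) = √(94.444111 + 17.742401) = 10.5918 km
C: √((-0.1047·111.32)² + (-0.0671·82.43)²) = √(135.843780 + 30.592547) = 12.9010 km
D: √((0.1344·111.32)² + (-0.1557·82.43)²) = √(223.843729 + 164.720566) = 19.7120 km
E: √((0.1780·111.32)² + (0.0808·82.43)²) = √(392.632640 + 44.360182) = 20.9044 km
F: √((0.0139·111.32)² + (-0.1632·82.43)²) = √(2.394286 + 180.971801) = 13.5413 km
G: √((-0.0090·111.32)² + (-0.0613·82.43)²) = √(1.003764 + 25.532395) = 5.1513 km
H: √((0.0834·111.32)² + (0.0214·82.43)²) = √(86.194290 + 3.111703) = 9.4502 km
I: √((0.1973·111.32)² + (-0.1051·82.43)²) = √(482.392521 + 75.054378) = 23.6103 km
J: √((-0.0025·111.32)² + (-0.1178·82.43)²) = √(0.077451 + 94.289033) = 9.7142 km
K: √((-0.0070·111.32)² + (-0.1429·82.43)²) = √(0.607215 + 138.750660) = 11.8050 km
L: √((0.1876·111.32)² + (0.1142·82.43)²) = √(436.126086 + 88.614095) = 22.9072 km
M: √((0.0352·111.32)² + (-0.1821·82.43)²) = √(15.354360 + 225.315200) = 15.5135 km
N: √((0.2097·111.32)² + (-0.0491·82.43)²) = √(544.933185 + 16.380743) = 23.6921 km
O: √((-0.0496·111.32)² + (0.0106·82.43)²) = √(30.486653 + 0.763453) = 5.5902 km
Sorted: G (5.1513 km) < O (5.5902 km) < H (9.4502 km) < J (9.7142 km) < B (10.5918 km) < K (11.8050 km) < …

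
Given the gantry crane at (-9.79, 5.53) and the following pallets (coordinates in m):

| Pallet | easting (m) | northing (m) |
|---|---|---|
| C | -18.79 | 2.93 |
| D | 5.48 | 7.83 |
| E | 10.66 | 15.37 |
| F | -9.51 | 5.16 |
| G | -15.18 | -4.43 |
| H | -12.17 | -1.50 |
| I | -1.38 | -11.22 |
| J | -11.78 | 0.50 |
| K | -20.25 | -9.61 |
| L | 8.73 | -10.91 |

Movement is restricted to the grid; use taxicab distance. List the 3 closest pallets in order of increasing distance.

Distances from (-9.79, 5.53):
C: |-9.00| + |-2.60| = 9.00 + 2.60 = 11.60 m
D: |15.27| + |2.30| = 15.27 + 2.30 = 17.57 m
E: |20.45| + |9.84| = 20.45 + 9.84 = 30.29 m
F: |0.28| + |-0.37| = 0.28 + 0.37 = 0.65 m
G: |-5.39| + |-9.96| = 5.39 + 9.96 = 15.35 m
H: |-2.38| + |-7.03| = 2.38 + 7.03 = 9.41 m
I: |8.41| + |-16.75| = 8.41 + 16.75 = 25.16 m
J: |-1.99| + |-5.03| = 1.99 + 5.03 = 7.02 m
K: |-10.46| + |-15.14| = 10.46 + 15.14 = 25.60 m
L: |18.52| + |-16.44| = 18.52 + 16.44 = 34.96 m
Sorted: F (0.65 m) < J (7.02 m) < H (9.41 m) < C (11.60 m) < G (15.35 m) < …

F, J, H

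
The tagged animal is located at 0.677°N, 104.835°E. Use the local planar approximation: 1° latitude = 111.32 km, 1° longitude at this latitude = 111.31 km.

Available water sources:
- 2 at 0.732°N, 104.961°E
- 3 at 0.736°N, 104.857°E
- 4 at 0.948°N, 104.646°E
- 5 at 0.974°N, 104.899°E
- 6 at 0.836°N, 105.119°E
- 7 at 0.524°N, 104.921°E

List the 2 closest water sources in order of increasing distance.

Distances from 0.677°N, 104.835°E:
2: √((0.055·111.32)² + (0.126·111.31)²) = √(37.48623 + 196.70231) = 15.303 km
3: √((0.059·111.32)² + (0.022·111.31)²) = √(43.13705 + 5.99672) = 7.010 km
4: √((0.271·111.32)² + (-0.189·111.31)²) = √(910.09133 + 442.58019) = 36.779 km
5: √((0.297·111.32)² + (0.064·111.31)²) = √(1093.09849 + 50.74910) = 33.821 km
6: √((0.159·111.32)² + (0.284·111.31)²) = √(313.28575 + 999.32107) = 36.230 km
7: √((-0.153·111.32)² + (0.086·111.31)²) = √(290.08766 + 91.63582) = 19.538 km
Sorted: 3 (7.010 km) < 2 (15.303 km) < 7 (19.538 km) < 5 (33.821 km) < …

3, 2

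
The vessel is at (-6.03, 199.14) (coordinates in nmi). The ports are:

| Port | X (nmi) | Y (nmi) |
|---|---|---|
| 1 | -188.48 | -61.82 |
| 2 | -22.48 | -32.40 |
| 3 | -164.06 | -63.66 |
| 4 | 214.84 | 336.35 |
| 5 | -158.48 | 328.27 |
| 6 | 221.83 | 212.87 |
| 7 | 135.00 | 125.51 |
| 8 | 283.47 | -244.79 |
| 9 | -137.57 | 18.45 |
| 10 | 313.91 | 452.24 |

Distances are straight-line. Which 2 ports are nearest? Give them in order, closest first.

Distances from (-6.03, 199.14):
1: √((-182.45)² + (-260.96)²) = √(33288.0025 + 68100.1216) = 318.42 nmi
2: √((-16.45)² + (-231.54)²) = √(270.6025 + 53610.7716) = 232.12 nmi
3: √((-158.03)² + (-262.80)²) = √(24973.4809 + 69063.8400) = 306.66 nmi
4: √((220.87)² + (137.21)²) = √(48783.5569 + 18826.5841) = 260.02 nmi
5: √((-152.45)² + (129.13)²) = √(23241.0025 + 16674.5569) = 199.79 nmi
6: √((227.86)² + (13.73)²) = √(51920.1796 + 188.5129) = 228.27 nmi
7: √((141.03)² + (-73.63)²) = √(19889.4609 + 5421.3769) = 159.09 nmi
8: √((289.50)² + (-443.93)²) = √(83810.2500 + 197073.8449) = 529.98 nmi
9: √((-131.54)² + (-180.69)²) = √(17302.7716 + 32648.8761) = 223.50 nmi
10: √((319.94)² + (253.10)²) = √(102361.6036 + 64059.6100) = 407.95 nmi
Sorted: 7 (159.09 nmi) < 5 (199.79 nmi) < 9 (223.50 nmi) < 6 (228.27 nmi) < …

7, 5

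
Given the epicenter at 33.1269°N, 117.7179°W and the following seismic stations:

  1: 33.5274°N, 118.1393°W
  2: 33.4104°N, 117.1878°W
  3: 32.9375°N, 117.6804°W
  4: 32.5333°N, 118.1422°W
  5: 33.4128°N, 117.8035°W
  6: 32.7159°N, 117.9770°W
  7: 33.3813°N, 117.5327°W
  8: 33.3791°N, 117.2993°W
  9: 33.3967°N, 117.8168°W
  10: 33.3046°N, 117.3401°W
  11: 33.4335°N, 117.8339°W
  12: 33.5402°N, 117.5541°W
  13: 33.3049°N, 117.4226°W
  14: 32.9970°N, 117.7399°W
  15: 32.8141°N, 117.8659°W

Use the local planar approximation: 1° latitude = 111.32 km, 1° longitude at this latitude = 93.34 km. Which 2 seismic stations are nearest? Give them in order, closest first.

14, 3

Distances from 33.1269°N, 117.7179°W:
1: √((0.4005·111.32)² + (-0.4214·93.34)²) = √(1987.702739 + 1547.122334) = 59.4544 km
2: √((0.2835·111.32)² + (0.5301·93.34)²) = √(995.984367 + 2448.224285) = 58.6874 km
3: √((-0.1894·111.32)² + (0.0375·93.34)²) = √(444.535393 + 12.251750) = 21.3726 km
4: √((-0.5936·111.32)² + (-0.4243·93.34)²) = √(4366.507193 + 1568.489648) = 77.0389 km
5: √((0.2859·111.32)² + (-0.0856·93.34)²) = √(1012.918973 + 63.838566) = 32.8140 km
6: √((-0.4110·111.32)² + (-0.2591·93.34)²) = √(2093.293086 + 584.884913) = 51.7511 km
7: √((0.2544·111.32)² + (0.1852·93.34)²) = √(802.011525 + 298.825433) = 33.1789 km
8: √((0.2522·111.32)² + (0.4186·93.34)²) = √(788.200235 + 1526.630874) = 48.1127 km
9: √((0.2698·111.32)² + (-0.0989·93.34)²) = √(902.049325 + 85.217380) = 31.4208 km
10: √((0.1777·111.32)² + (0.3778·93.34)²) = √(391.310274 + 1243.539258) = 40.4333 km
11: √((0.3066·111.32)² + (-0.1160·93.34)²) = √(1164.905502 + 117.233457) = 35.8070 km
12: √((0.4133·111.32)² + (0.1638·93.34)²) = √(2116.787225 + 233.756334) = 48.4824 km
13: √((0.1780·111.32)² + (0.2953·93.34)²) = √(392.632640 + 759.735617) = 33.9466 km
14: √((-0.1299·111.32)² + (-0.0220·93.34)²) = √(209.105135 + 4.216780) = 14.6055 km
15: √((-0.3128·111.32)² + (-0.1480·93.34)²) = √(1212.494798 + 190.835437) = 37.4610 km
Sorted: 14 (14.6055 km) < 3 (21.3726 km) < 9 (31.4208 km) < 5 (32.8140 km) < …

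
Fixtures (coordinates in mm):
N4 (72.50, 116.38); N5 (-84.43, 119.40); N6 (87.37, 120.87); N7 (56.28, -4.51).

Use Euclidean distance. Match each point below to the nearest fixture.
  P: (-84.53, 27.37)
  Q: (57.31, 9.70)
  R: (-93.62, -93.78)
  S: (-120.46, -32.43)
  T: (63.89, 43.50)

P→N5; Q→N7; R→N7; S→N5; T→N7

P at (-84.53, 27.37):
  N4: √((157.03)² + (89.01)²) = √(24658.4209 + 7922.7801) = 180.50 mm
  N5: √((0.10)² + (92.03)²) = √(0.0100 + 8469.5209) = 92.03 mm
  N6: √((171.90)² + (93.50)²) = √(29549.6100 + 8742.2500) = 195.68 mm
  N7: √((140.81)² + (-31.88)²) = √(19827.4561 + 1016.3344) = 144.37 mm
  → nearest: N5 (92.03 mm)
Q at (57.31, 9.70):
  N4: √((15.19)² + (106.68)²) = √(230.7361 + 11380.6224) = 107.76 mm
  N5: √((-141.74)² + (109.70)²) = √(20090.2276 + 12034.0900) = 179.23 mm
  N6: √((30.06)² + (111.17)²) = √(903.6036 + 12358.7689) = 115.16 mm
  N7: √((-1.03)² + (-14.21)²) = √(1.0609 + 201.9241) = 14.25 mm
  → nearest: N7 (14.25 mm)
R at (-93.62, -93.78):
  N4: √((166.12)² + (210.16)²) = √(27595.8544 + 44167.2256) = 267.89 mm
  N5: √((9.19)² + (213.18)²) = √(84.4561 + 45445.7124) = 213.38 mm
  N6: √((180.99)² + (214.65)²) = √(32757.3801 + 46074.6225) = 280.77 mm
  N7: √((149.90)² + (89.27)²) = √(22470.0100 + 7969.1329) = 174.47 mm
  → nearest: N7 (174.47 mm)
S at (-120.46, -32.43):
  N4: √((192.96)² + (148.81)²) = √(37233.5616 + 22144.4161) = 243.68 mm
  N5: √((36.03)² + (151.83)²) = √(1298.1609 + 23052.3489) = 156.05 mm
  N6: √((207.83)² + (153.30)²) = √(43193.3089 + 23500.8900) = 258.25 mm
  N7: √((176.74)² + (27.92)²) = √(31237.0276 + 779.5264) = 178.93 mm
  → nearest: N5 (156.05 mm)
T at (63.89, 43.50):
  N4: √((8.61)² + (72.88)²) = √(74.1321 + 5311.4944) = 73.39 mm
  N5: √((-148.32)² + (75.90)²) = √(21998.8224 + 5760.8100) = 166.61 mm
  N6: √((23.48)² + (77.37)²) = √(551.3104 + 5986.1169) = 80.85 mm
  N7: √((-7.61)² + (-48.01)²) = √(57.9121 + 2304.9601) = 48.61 mm
  → nearest: N7 (48.61 mm)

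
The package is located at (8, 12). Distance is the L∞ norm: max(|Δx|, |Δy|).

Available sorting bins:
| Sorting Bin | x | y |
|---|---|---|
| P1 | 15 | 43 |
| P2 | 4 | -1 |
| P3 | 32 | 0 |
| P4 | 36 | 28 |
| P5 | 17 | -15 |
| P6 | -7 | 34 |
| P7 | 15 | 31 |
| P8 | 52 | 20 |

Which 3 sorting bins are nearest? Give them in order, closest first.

P2, P7, P6

Distances from (8, 12):
P1: 31
P2: 13
P3: 24
P4: 28
P5: 27
P6: 22
P7: 19
P8: 44
Sorted: P2 (13) < P7 (19) < P6 (22) < P3 (24) < P5 (27) < …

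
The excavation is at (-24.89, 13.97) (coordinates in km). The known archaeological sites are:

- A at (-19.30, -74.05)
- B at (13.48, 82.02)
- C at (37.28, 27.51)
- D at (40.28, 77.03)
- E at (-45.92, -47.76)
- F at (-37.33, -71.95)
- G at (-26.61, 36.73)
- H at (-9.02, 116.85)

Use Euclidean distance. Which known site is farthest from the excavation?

H

Distances from (-24.89, 13.97):
A: √((5.59)² + (-88.02)²) = √(31.2481 + 7747.5204) = 88.20 km
B: √((38.37)² + (68.05)²) = √(1472.2569 + 4630.8025) = 78.12 km
C: √((62.17)² + (13.54)²) = √(3865.1089 + 183.3316) = 63.63 km
D: √((65.17)² + (63.06)²) = √(4247.1289 + 3976.5636) = 90.68 km
E: √((-21.03)² + (-61.73)²) = √(442.2609 + 3810.5929) = 65.21 km
F: √((-12.44)² + (-85.92)²) = √(154.7536 + 7382.2464) = 86.82 km
G: √((-1.72)² + (22.76)²) = √(2.9584 + 518.0176) = 22.82 km
H: √((15.87)² + (102.88)²) = √(251.8569 + 10584.2944) = 104.10 km
Maximum: H at 104.10 km.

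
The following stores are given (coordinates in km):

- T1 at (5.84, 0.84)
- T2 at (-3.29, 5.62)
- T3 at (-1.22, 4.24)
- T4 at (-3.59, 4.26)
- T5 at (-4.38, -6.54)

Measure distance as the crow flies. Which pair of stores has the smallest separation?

Pairwise distances:
T1–T2: 10.31 km
T1–T3: 7.84 km
T1–T4: 10.03 km
T1–T5: 12.61 km
T2–T3: 2.49 km
T2–T4: 1.39 km
T2–T5: 12.21 km
T3–T4: 2.37 km
T3–T5: 11.23 km
T4–T5: 10.83 km
Closest pair: T2–T4 at 1.39 km.

T2 and T4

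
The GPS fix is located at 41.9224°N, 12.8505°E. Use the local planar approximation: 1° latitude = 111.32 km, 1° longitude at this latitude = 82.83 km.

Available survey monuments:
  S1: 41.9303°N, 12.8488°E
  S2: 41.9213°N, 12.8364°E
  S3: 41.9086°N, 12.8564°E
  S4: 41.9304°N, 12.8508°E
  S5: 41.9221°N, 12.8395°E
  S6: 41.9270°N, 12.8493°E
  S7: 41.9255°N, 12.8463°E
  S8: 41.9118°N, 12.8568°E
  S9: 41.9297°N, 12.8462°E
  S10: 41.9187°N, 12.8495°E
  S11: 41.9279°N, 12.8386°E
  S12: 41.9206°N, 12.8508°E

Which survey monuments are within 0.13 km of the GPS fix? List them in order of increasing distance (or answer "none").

Distances from 41.9224°N, 12.8505°E:
S1: 0.8906 km
S2: 1.1743 km
S3: 1.6121 km
S4: 0.8909 km
S5: 0.9117 km
S6: 0.5216 km
S7: 0.4900 km
S8: 1.2902 km
S9: 0.8873 km
S10: 0.4201 km
S11: 1.1604 km
S12: 0.2019 km
Threshold 0.13 km: none within range.

none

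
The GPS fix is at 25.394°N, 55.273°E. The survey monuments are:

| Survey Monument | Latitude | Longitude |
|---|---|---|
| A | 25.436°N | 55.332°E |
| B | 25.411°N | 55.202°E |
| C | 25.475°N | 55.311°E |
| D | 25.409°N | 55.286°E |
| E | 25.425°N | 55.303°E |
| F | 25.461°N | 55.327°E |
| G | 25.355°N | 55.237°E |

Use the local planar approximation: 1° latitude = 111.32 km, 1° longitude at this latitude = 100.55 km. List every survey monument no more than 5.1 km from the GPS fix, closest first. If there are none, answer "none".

Distances from 25.394°N, 55.273°E:
A: √((0.042·111.32)² + (0.059·100.55)²) = √(21.85974 + 35.19396) = 7.553 km
B: √((0.017·111.32)² + (-0.071·100.55)²) = √(3.58133 + 50.96603) = 7.386 km
C: √((0.081·111.32)² + (0.038·100.55)²) = √(81.30485 + 14.59928) = 9.793 km
D: √((0.015·111.32)² + (0.013·100.55)²) = √(2.78823 + 1.70864) = 2.121 km
E: √((0.031·111.32)² + (0.030·100.55)²) = √(11.90885 + 9.09927) = 4.583 km
F: √((0.067·111.32)² + (0.054·100.55)²) = √(55.62833 + 29.48164) = 9.226 km
G: √((-0.039·111.32)² + (-0.036·100.55)²) = √(18.84845 + 13.10295) = 5.653 km
Threshold 5.1 km: D (2.121 km), E (4.583 km) are within range.

D, E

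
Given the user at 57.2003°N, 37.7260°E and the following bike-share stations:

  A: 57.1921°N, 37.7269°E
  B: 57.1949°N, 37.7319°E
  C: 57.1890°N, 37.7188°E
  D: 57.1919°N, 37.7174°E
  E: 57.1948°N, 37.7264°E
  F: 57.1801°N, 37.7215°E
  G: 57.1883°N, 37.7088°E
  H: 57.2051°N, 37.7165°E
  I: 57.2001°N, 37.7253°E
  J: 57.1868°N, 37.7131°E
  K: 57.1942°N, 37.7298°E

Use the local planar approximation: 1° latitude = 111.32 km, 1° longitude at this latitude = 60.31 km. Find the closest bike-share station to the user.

I

Distances from 57.2003°N, 37.7260°E:
A: √((-0.0082·111.32)² + (0.0009·60.31)²) = √(0.833248 + 0.002946) = 0.9144 km
B: √((-0.0054·111.32)² + (0.0059·60.31)²) = √(0.361355 + 0.126614) = 0.6985 km
C: √((-0.0113·111.32)² + (-0.0072·60.31)²) = √(1.582353 + 0.188557) = 1.3308 km
D: √((-0.0084·111.32)² + (-0.0086·60.31)²) = √(0.874390 + 0.269014) = 1.0693 km
E: √((-0.0055·111.32)² + (0.0004·60.31)²) = √(0.374862 + 0.000582) = 0.6127 km
F: √((-0.0202·111.32)² + (-0.0045·60.31)²) = √(5.056490 + 0.073655) = 2.2650 km
G: √((-0.0120·111.32)² + (-0.0172·60.31)²) = √(1.784469 + 1.076058) = 1.6913 km
H: √((0.0048·111.32)² + (-0.0095·60.31)²) = √(0.285515 + 0.328266) = 0.7834 km
I: √((-0.0002·111.32)² + (-0.0007·60.31)²) = √(0.000496 + 0.001782) = 0.0477 km
J: √((-0.0135·111.32)² + (-0.0129·60.31)²) = √(2.258468 + 0.605282) = 1.6923 km
K: √((-0.0061·111.32)² + (0.0038·60.31)²) = √(0.461112 + 0.052523) = 0.7167 km
Minimum: I at 0.0477 km.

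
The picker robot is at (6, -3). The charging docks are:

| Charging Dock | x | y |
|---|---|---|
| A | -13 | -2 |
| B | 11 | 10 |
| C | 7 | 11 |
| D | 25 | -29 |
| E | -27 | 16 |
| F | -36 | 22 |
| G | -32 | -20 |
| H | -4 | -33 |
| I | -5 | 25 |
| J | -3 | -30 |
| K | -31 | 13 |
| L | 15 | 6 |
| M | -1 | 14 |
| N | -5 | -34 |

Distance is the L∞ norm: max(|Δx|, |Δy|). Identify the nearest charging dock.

Distances from (6, -3):
A: 19
B: 13
C: 14
D: 26
E: 33
F: 42
G: 38
H: 30
I: 28
J: 27
K: 37
L: 9
M: 17
N: 31
Minimum: L at 9.

L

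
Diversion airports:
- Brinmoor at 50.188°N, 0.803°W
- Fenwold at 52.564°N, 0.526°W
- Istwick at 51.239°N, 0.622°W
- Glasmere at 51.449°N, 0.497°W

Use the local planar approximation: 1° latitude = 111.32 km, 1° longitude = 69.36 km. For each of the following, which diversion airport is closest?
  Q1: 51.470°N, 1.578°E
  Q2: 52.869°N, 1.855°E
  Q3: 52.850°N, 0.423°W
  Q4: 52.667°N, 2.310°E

Q1→Glasmere; Q2→Fenwold; Q3→Fenwold; Q4→Fenwold

Q1 at 51.470°N, 1.578°E:
  Brinmoor: √((-1.282·111.32)² + (-2.381·69.36)²) = √(20366.78345 + 27273.25416) = 218.266 km
  Fenwold: √((1.094·111.32)² + (-2.104·69.36)²) = √(14831.36214 + 21296.56891) = 190.073 km
  Istwick: √((-0.231·111.32)² + (-2.200·69.36)²) = √(661.25711 + 23284.31846) = 154.744 km
  Glasmere: √((-0.021·111.32)² + (-2.075·69.36)²) = √(5.46493 + 20713.54208) = 143.941 km
  → nearest: Glasmere (143.941 km)
Q2 at 52.869°N, 1.855°E:
  Brinmoor: √((-2.681·111.32)² + (-2.658·69.36)²) = √(89071.75785 + 33988.19663) = 350.799 km
  Fenwold: √((-0.305·111.32)² + (-2.381·69.36)²) = √(1152.77905 + 27273.25416) = 168.600 km
  Istwick: √((-1.630·111.32)² + (-2.477·69.36)²) = √(32924.68314 + 29516.86181) = 249.883 km
  Glasmere: √((-1.420·111.32)² + (-2.352·69.36)²) = √(24987.51594 + 26612.93687) = 227.157 km
  → nearest: Fenwold (168.600 km)
Q3 at 52.850°N, 0.423°W:
  Brinmoor: √((-2.662·111.32)² + (-0.380·69.36)²) = √(87813.74473 + 694.68091) = 297.504 km
  Fenwold: √((-0.286·111.32)² + (-0.103·69.36)²) = √(1013.62768 + 51.03788) = 32.629 km
  Istwick: √((-1.611·111.32)² + (-0.199·69.36)²) = √(32161.58741 + 190.51287) = 179.867 km
  Glasmere: √((-1.401·111.32)² + (-0.074·69.36)²) = √(24323.30949 + 26.34399) = 156.044 km
  → nearest: Fenwold (32.629 km)
Q4 at 52.667°N, 2.310°E:
  Brinmoor: √((-2.479·111.32)² + (-3.113·69.36)²) = √(76155.17998 + 46620.44454) = 350.394 km
  Fenwold: √((-0.103·111.32)² + (-2.836·69.36)²) = √(131.46824 + 38692.84129) = 197.039 km
  Istwick: √((-1.428·111.32)² + (-2.932·69.36)²) = √(25269.85851 + 41356.72127) = 258.121 km
  Glasmere: √((-1.218·111.32)² + (-2.807·69.36)²) = √(18384.04066 + 37905.56673) = 237.254 km
  → nearest: Fenwold (197.039 km)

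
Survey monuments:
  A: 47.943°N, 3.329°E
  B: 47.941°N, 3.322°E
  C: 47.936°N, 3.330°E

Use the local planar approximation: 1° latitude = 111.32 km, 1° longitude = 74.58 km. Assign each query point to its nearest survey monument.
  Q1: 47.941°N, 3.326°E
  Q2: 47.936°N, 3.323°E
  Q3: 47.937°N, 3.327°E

Q1 at 47.941°N, 3.326°E:
  A: 0.316 km
  B: 0.298 km
  C: 0.632 km
  → nearest: B (0.298 km)
Q2 at 47.936°N, 3.323°E:
  A: 0.899 km
  B: 0.562 km
  C: 0.522 km
  → nearest: C (0.522 km)
Q3 at 47.937°N, 3.327°E:
  A: 0.684 km
  B: 0.581 km
  C: 0.250 km
  → nearest: C (0.250 km)

Q1→B; Q2→C; Q3→C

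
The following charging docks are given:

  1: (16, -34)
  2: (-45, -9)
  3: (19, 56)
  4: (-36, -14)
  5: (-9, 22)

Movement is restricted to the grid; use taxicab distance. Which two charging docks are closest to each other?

2 and 4

Pairwise distances:
1–2: 86
1–3: 93
1–4: 72
1–5: 81
2–3: 129
2–4: 14
2–5: 67
3–4: 125
3–5: 62
4–5: 63
Closest pair: 2–4 at 14.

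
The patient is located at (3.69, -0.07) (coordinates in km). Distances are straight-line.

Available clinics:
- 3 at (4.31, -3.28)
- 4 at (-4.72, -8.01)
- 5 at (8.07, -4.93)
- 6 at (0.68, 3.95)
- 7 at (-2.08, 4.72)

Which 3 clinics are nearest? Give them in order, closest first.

Distances from (3.69, -0.07):
3: 3.27 km
4: 11.57 km
5: 6.54 km
6: 5.02 km
7: 7.50 km
Sorted: 3 (3.27 km) < 6 (5.02 km) < 5 (6.54 km) < 7 (7.50 km) < 4 (11.57 km)

3, 6, 5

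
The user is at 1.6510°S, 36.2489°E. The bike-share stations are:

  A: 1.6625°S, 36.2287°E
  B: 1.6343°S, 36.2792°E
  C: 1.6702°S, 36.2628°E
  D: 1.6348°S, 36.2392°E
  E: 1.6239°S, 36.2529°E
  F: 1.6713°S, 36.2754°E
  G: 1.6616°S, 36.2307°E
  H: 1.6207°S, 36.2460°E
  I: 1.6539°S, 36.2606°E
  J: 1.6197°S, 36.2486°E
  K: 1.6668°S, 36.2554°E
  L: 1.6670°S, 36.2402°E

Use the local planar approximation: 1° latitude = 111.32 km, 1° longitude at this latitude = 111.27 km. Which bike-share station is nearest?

Distances from 1.6510°S, 36.2489°E:
A: 2.5867 km
B: 3.8501 km
C: 2.6383 km
D: 2.1017 km
E: 3.0494 km
F: 3.7150 km
G: 2.3438 km
H: 3.3884 km
I: 1.3413 km
J: 3.4845 km
K: 1.9018 km
L: 2.0272 km
Minimum: I at 1.3413 km.

I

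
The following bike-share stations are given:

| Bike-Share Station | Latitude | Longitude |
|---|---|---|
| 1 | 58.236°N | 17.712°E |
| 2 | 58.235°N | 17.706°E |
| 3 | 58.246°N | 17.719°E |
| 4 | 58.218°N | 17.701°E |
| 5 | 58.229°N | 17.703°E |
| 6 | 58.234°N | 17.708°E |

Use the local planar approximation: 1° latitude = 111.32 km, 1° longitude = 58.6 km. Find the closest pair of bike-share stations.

Pairwise distances:
1–2: 0.369 km
1–3: 1.186 km
1–4: 2.105 km
1–5: 0.941 km
1–6: 0.323 km
2–3: 1.442 km
2–4: 1.915 km
2–5: 0.691 km
2–6: 0.162 km
3–4: 3.291 km
3–5: 2.112 km
3–6: 1.483 km
4–5: 1.230 km
4–6: 1.828 km
5–6: 0.629 km
Closest pair: 2–6 at 0.162 km.

2 and 6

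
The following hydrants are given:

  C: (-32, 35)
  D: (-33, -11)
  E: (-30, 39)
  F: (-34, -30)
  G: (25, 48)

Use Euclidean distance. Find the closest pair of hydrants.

Pairwise distances:
C–E: 4.5
D–F: 19.0
C–D: 46.0
D–E: 50.1
E–G: 55.7
C–G: 58.5
C–F: 65.0
E–F: 69.1
D–G: 82.7
F–G: 97.8
Closest pair: C–E at 4.5.

C and E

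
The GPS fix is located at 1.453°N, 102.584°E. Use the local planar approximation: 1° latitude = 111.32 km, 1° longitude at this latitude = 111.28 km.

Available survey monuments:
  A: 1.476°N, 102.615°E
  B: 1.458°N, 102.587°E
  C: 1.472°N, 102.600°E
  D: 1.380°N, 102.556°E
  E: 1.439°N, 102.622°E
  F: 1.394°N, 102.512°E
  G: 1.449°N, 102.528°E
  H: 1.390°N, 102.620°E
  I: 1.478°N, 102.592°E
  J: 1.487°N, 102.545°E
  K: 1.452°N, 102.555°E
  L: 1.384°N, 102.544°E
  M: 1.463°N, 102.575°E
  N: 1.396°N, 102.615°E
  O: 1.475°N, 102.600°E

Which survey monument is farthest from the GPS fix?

F

Distances from 1.453°N, 102.584°E:
A: √((0.023·111.32)² + (0.031·111.28)²) = √(6.55544 + 11.90029) = 4.296 km
B: √((0.005·111.32)² + (0.003·111.28)²) = √(0.30980 + 0.11145) = 0.649 km
C: √((0.019·111.32)² + (0.016·111.28)²) = √(4.47356 + 3.17011) = 2.765 km
D: √((-0.073·111.32)² + (-0.028·111.28)²) = √(66.03773 + 9.70846) = 8.703 km
E: √((-0.014·111.32)² + (0.038·111.28)²) = √(2.42886 + 17.88140) = 4.507 km
F: √((-0.059·111.32)² + (-0.072·111.28)²) = √(43.13705 + 64.19471) = 10.360 km
G: √((-0.004·111.32)² + (-0.056·111.28)²) = √(0.19827 + 38.83384) = 6.248 km
H: √((-0.063·111.32)² + (0.036·111.28)²) = √(49.18441 + 16.04868) = 8.077 km
I: √((0.025·111.32)² + (0.008·111.28)²) = √(7.74509 + 0.79253) = 2.922 km
J: √((0.034·111.32)² + (-0.039·111.28)²) = √(14.32532 + 18.83491) = 5.758 km
K: √((-0.001·111.32)² + (-0.029·111.28)²) = √(0.01239 + 10.41430) = 3.229 km
L: √((-0.069·111.32)² + (-0.040·111.28)²) = √(58.99899 + 19.81318) = 8.878 km
M: √((0.010·111.32)² + (-0.009·111.28)²) = √(1.23921 + 1.00304) = 1.497 km
N: √((-0.057·111.32)² + (0.031·111.28)²) = √(40.26207 + 11.90029) = 7.222 km
O: √((0.022·111.32)² + (0.016·111.28)²) = √(5.99780 + 3.17011) = 3.028 km
Maximum: F at 10.360 km.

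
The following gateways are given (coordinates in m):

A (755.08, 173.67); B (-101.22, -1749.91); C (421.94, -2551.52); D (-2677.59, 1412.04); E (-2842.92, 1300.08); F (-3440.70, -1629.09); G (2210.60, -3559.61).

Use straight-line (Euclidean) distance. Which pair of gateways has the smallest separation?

D and E

Pairwise distances:
D–E: 199.67 m
B–C: 957.22 m
C–G: 2053.18 m
A–B: 2105.57 m
A–C: 2745.48 m
B–G: 2935.90 m
E–F: 2989.54 m
D–F: 3135.41 m
B–F: 3341.66 m
A–D: 3649.22 m
A–E: 3770.20 m
C–F: 3971.25 m
A–G: 4006.98 m
B–D: 4078.68 m
B–E: 4101.14 m
A–F: 4566.67 m
C–D: 5031.59 m
C–E: 5049.17 m
F–G: 5971.94 m
D–G: 6972.21 m
E–G: 7011.04 m
Closest pair: D–E at 199.67 m.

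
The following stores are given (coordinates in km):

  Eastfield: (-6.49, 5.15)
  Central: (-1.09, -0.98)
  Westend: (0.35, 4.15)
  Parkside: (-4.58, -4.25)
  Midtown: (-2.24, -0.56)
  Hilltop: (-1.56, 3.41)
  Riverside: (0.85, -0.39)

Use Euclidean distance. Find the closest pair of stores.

Central and Midtown

Pairwise distances:
Central–Midtown: 1.22 km
Central–Riverside: 2.03 km
Westend–Hilltop: 2.05 km
Midtown–Riverside: 3.09 km
Midtown–Hilltop: 4.03 km
Parkside–Midtown: 4.37 km
Central–Hilltop: 4.42 km
Hilltop–Riverside: 4.50 km
Westend–Riverside: 4.57 km
Central–Parkside: 4.78 km
Eastfield–Hilltop: 5.23 km
Central–Westend: 5.33 km
Westend–Midtown: 5.38 km
Parkside–Riverside: 6.66 km
Eastfield–Westend: 6.91 km
Eastfield–Midtown: 7.12 km
Eastfield–Central: 8.17 km
Parkside–Hilltop: 8.23 km
Eastfield–Riverside: 9.20 km
Eastfield–Parkside: 9.59 km
Westend–Parkside: 9.74 km
Closest pair: Central–Midtown at 1.22 km.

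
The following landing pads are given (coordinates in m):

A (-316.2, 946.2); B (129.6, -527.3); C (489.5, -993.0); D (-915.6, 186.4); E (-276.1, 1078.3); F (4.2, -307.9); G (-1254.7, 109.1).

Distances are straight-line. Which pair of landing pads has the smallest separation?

A and E

Pairwise distances:
A–B: √((445.8)² + (-1473.5)²) = √(198737.640 + 2171202.250) = 1539.5 m
A–C: √((805.7)² + (-1939.2)²) = √(649152.490 + 3760496.640) = 2099.9 m
A–D: √((-599.4)² + (-759.8)²) = √(359280.360 + 577296.040) = 967.8 m
A–E: √((40.1)² + (132.1)²) = √(1608.010 + 17450.410) = 138.1 m
A–F: √((320.4)² + (-1254.1)²) = √(102656.160 + 1572766.810) = 1294.4 m
A–G: √((-938.5)² + (-837.1)²) = √(880782.250 + 700736.410) = 1257.6 m
B–C: √((359.9)² + (-465.7)²) = √(129528.010 + 216876.490) = 588.6 m
B–D: √((-1045.2)² + (713.7)²) = √(1092443.040 + 509367.690) = 1265.6 m
B–E: √((-405.7)² + (1605.6)²) = √(164592.490 + 2577951.360) = 1656.1 m
B–F: √((-125.4)² + (219.4)²) = √(15725.160 + 48136.360) = 252.7 m
B–G: √((-1384.3)² + (636.4)²) = √(1916286.490 + 405004.960) = 1523.6 m
C–D: √((-1405.1)² + (1179.4)²) = √(1974306.010 + 1390984.360) = 1834.5 m
C–E: √((-765.6)² + (2071.3)²) = √(586143.360 + 4290283.690) = 2208.3 m
C–F: √((-485.3)² + (685.1)²) = √(235516.090 + 469362.010) = 839.6 m
C–G: √((-1744.2)² + (1102.1)²) = √(3042233.640 + 1214624.410) = 2063.2 m
D–E: √((639.5)² + (891.9)²) = √(408960.250 + 795485.610) = 1097.5 m
D–F: √((919.8)² + (-494.3)²) = √(846032.040 + 244332.490) = 1044.2 m
D–G: √((-339.1)² + (-77.3)²) = √(114988.810 + 5975.290) = 347.8 m
E–F: √((280.3)² + (-1386.2)²) = √(78568.090 + 1921550.440) = 1414.3 m
E–G: √((-978.6)² + (-969.2)²) = √(957657.960 + 939348.640) = 1377.3 m
F–G: √((-1258.9)² + (417.0)²) = √(1584829.210 + 173889.000) = 1326.2 m
Closest pair: A–E at 138.1 m.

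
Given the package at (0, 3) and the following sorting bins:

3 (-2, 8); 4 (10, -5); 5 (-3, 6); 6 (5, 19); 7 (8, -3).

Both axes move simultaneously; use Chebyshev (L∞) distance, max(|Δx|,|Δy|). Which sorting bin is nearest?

5

Distances from (0, 3):
3: 5
4: 10
5: 3
6: 16
7: 8
Minimum: 5 at 3.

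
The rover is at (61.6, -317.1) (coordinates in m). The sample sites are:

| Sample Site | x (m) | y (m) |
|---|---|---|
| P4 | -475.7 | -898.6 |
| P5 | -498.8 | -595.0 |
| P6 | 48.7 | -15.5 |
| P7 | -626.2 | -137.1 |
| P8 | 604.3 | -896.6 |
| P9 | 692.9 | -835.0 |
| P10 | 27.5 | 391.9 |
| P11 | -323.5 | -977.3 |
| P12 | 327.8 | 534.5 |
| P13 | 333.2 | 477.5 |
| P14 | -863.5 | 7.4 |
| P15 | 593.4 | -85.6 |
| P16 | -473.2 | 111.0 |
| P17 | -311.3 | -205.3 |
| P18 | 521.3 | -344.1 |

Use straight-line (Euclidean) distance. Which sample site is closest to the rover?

Distances from (61.6, -317.1):
P4: 791.7 m
P5: 625.5 m
P6: 301.9 m
P7: 711.0 m
P8: 793.9 m
P9: 816.6 m
P10: 709.8 m
P11: 764.3 m
P12: 892.2 m
P13: 839.7 m
P14: 980.4 m
P15: 580.0 m
P16: 685.0 m
P17: 389.3 m
P18: 460.5 m
Minimum: P6 at 301.9 m.

P6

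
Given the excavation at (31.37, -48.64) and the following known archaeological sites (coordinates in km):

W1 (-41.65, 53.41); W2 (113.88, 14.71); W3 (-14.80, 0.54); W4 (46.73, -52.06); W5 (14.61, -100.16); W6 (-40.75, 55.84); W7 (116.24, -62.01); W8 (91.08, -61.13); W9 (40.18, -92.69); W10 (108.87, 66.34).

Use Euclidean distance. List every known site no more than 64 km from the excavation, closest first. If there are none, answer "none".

Distances from (31.37, -48.64):
W1: 125.48 km
W2: 104.02 km
W3: 67.46 km
W4: 15.74 km
W5: 54.18 km
W6: 126.95 km
W7: 85.92 km
W8: 61.00 km
W9: 44.92 km
W10: 138.66 km
Threshold 64 km: W4 (15.74 km), W9 (44.92 km), W5 (54.18 km), W8 (61.00 km) are within range.

W4, W9, W5, W8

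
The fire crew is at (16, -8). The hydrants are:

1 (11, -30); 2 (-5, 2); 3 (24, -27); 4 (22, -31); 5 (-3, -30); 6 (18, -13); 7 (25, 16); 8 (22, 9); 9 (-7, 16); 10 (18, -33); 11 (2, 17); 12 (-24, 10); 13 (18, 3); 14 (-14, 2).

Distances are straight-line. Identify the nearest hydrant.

Distances from (16, -8):
1: √((-5)² + (-22)²) = √(25.000 + 484.000) = 22.6
2: √((-21)² + (10)²) = √(441.000 + 100.000) = 23.3
3: √((8)² + (-19)²) = √(64.000 + 361.000) = 20.6
4: √((6)² + (-23)²) = √(36.000 + 529.000) = 23.8
5: √((-19)² + (-22)²) = √(361.000 + 484.000) = 29.1
6: √((2)² + (-5)²) = √(4.000 + 25.000) = 5.4
7: √((9)² + (24)²) = √(81.000 + 576.000) = 25.6
8: √((6)² + (17)²) = √(36.000 + 289.000) = 18.0
9: √((-23)² + (24)²) = √(529.000 + 576.000) = 33.2
10: √((2)² + (-25)²) = √(4.000 + 625.000) = 25.1
11: √((-14)² + (25)²) = √(196.000 + 625.000) = 28.7
12: √((-40)² + (18)²) = √(1600.000 + 324.000) = 43.9
13: √((2)² + (11)²) = √(4.000 + 121.000) = 11.2
14: √((-30)² + (10)²) = √(900.000 + 100.000) = 31.6
Minimum: 6 at 5.4.

6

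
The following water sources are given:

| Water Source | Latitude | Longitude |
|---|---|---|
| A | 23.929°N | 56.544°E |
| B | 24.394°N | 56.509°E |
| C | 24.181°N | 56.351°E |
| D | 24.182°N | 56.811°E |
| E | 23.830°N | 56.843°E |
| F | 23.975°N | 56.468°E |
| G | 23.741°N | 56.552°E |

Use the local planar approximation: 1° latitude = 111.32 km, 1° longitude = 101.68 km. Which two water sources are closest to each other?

Pairwise distances:
A–F: 9.270 km
A–G: 20.944 km
C–F: 25.834 km
F–G: 27.413 km
B–C: 28.641 km
E–G: 31.204 km
A–E: 32.338 km
A–C: 34.235 km
B–D: 38.728 km
A–D: 39.118 km
D–E: 39.319 km
E–F: 41.406 km
D–F: 41.801 km
C–D: 46.773 km
B–F: 46.829 km
A–B: 51.886 km
C–G: 53.074 km
D–G: 55.710 km
C–E: 63.477 km
B–E: 71.381 km
B–G: 72.823 km
Closest pair: A–F at 9.270 km.

A and F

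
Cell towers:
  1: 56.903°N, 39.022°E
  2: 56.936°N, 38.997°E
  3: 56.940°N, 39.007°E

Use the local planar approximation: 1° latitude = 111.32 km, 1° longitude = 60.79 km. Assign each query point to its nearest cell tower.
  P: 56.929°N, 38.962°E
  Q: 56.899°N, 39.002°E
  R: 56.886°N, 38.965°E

P at 56.929°N, 38.962°E:
  1: √((-0.026·111.32)² + (0.060·60.79)²) = √(8.37709 + 13.30353) = 4.656 km
  2: √((0.007·111.32)² + (0.035·60.79)²) = √(0.60721 + 4.52689) = 2.266 km
  3: √((0.011·111.32)² + (0.045·60.79)²) = √(1.49945 + 7.48323) = 2.997 km
  → nearest: 2 (2.266 km)
Q at 56.899°N, 39.002°E:
  1: √((0.004·111.32)² + (0.020·60.79)²) = √(0.19827 + 1.47817) = 1.295 km
  2: √((0.037·111.32)² + (-0.005·60.79)²) = √(16.96484 + 0.09239) = 4.130 km
  3: √((0.041·111.32)² + (0.005·60.79)²) = √(20.83119 + 0.09239) = 4.574 km
  → nearest: 1 (1.295 km)
R at 56.886°N, 38.965°E:
  1: √((0.017·111.32)² + (0.057·60.79)²) = √(3.58133 + 12.00643) = 3.948 km
  2: √((0.050·111.32)² + (0.032·60.79)²) = √(30.98036 + 3.78411) = 5.896 km
  3: √((0.054·111.32)² + (0.042·60.79)²) = √(36.13549 + 6.51873) = 6.531 km
  → nearest: 1 (3.948 km)

P→2; Q→1; R→1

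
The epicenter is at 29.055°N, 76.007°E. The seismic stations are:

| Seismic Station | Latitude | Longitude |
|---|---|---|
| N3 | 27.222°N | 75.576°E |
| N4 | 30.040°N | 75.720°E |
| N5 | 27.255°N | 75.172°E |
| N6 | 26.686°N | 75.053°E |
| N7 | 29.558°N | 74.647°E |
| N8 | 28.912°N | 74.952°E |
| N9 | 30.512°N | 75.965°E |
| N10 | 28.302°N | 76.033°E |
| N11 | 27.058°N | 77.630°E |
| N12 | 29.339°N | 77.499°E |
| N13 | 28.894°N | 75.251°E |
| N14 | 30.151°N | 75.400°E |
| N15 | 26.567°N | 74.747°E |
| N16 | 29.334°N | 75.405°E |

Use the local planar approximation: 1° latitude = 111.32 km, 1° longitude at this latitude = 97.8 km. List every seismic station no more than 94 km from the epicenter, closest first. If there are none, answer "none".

Distances from 29.055°N, 76.007°E:
N3: √((-1.833·111.32)² + (-0.431·97.8)²) = √(41636.22294 + 1776.77424) = 208.358 km
N4: √((0.985·111.32)² + (-0.287·97.8)²) = √(12023.16636 + 787.84631) = 113.186 km
N5: √((-1.800·111.32)² + (-0.835·97.8)²) = √(40150.54138 + 6668.84557) = 216.378 km
N6: √((-2.369·111.32)² + (-0.954·97.8)²) = √(69546.69828 + 8705.11392) = 279.735 km
N7: √((0.503·111.32)² + (-1.360·97.8)²) = √(3135.32356 + 17691.12806) = 144.314 km
N8: √((-0.143·111.32)² + (-1.055·97.8)²) = √(253.40692 + 10645.90604) = 104.400 km
N9: √((1.457·111.32)² + (-0.042·97.8)²) = √(26306.64710 + 16.87238) = 162.245 km
N10: √((-0.753·111.32)² + (0.026·97.8)²) = √(7026.45627 + 6.46583) = 83.863 km
N11: √((-1.997·111.32)² + (1.623·97.8)²) = √(49419.97542 + 25195.02242) = 273.157 km
N12: √((0.284·111.32)² + (1.492·97.8)²) = √(999.50064 + 21291.94599) = 149.303 km
N13: √((-0.161·111.32)² + (-0.756·97.8)²) = √(321.21672 + 5466.65039) = 76.078 km
N14: √((1.096·111.32)² + (-0.607·97.8)²) = √(14885.63973 + 3524.15573) = 135.683 km
N15: √((-2.488·111.32)² + (-1.260·97.8)²) = √(76709.14592 + 15185.13998) = 303.141 km
N16: √((0.279·111.32)² + (-0.602·97.8)²) = √(964.61676 + 3466.33628) = 66.565 km
Threshold 94 km: N16 (66.565 km), N13 (76.078 km), N10 (83.863 km) are within range.

N16, N13, N10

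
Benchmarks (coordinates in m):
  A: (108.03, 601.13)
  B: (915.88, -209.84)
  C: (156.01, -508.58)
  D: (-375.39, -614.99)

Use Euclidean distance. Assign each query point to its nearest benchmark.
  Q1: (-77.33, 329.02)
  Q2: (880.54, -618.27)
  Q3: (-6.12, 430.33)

Q1→A; Q2→B; Q3→A

Q1 at (-77.33, 329.02):
  A: 329.24 m
  B: 1129.97 m
  C: 869.49 m
  D: 989.95 m
  → nearest: A (329.24 m)
Q2 at (880.54, -618.27):
  A: 1443.51 m
  B: 409.96 m
  C: 732.79 m
  D: 1255.93 m
  → nearest: B (409.96 m)
Q3 at (-6.12, 430.33):
  A: 205.43 m
  B: 1122.45 m
  C: 952.81 m
  D: 1108.63 m
  → nearest: A (205.43 m)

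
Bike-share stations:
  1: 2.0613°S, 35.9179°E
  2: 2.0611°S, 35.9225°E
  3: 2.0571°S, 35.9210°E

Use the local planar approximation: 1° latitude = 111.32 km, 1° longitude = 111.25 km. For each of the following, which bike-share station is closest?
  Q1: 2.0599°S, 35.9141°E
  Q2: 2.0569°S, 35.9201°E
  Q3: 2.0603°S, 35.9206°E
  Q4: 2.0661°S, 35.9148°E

Q1→1; Q2→3; Q3→2; Q4→1

Q1 at 2.0599°S, 35.9141°E:
  1: 0.4506 km
  2: 0.9440 km
  3: 0.8285 km
  → nearest: 1 (0.4506 km)
Q2 at 2.0569°S, 35.9201°E:
  1: 0.5476 km
  2: 0.5384 km
  3: 0.1026 km
  → nearest: 3 (0.1026 km)
Q3 at 2.0603°S, 35.9206°E:
  1: 0.3203 km
  2: 0.2294 km
  3: 0.3590 km
  → nearest: 2 (0.2294 km)
Q4 at 2.0661°S, 35.9148°E:
  1: 0.6360 km
  2: 1.0216 km
  3: 1.2164 km
  → nearest: 1 (0.6360 km)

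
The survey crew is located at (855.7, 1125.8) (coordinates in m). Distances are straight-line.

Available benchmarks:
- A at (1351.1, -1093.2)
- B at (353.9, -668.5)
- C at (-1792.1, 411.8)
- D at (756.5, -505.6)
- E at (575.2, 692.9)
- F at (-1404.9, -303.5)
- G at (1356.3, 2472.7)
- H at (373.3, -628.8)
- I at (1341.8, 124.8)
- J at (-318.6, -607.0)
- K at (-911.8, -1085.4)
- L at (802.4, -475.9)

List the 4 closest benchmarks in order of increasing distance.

Distances from (855.7, 1125.8):
A: 2273.6 m
B: 1863.1 m
C: 2742.4 m
D: 1634.4 m
E: 515.8 m
F: 2674.5 m
G: 1436.9 m
H: 1819.7 m
I: 1112.8 m
J: 2093.2 m
K: 2830.8 m
L: 1602.6 m
Sorted: E (515.8 m) < I (1112.8 m) < G (1436.9 m) < L (1602.6 m) < D (1634.4 m) < H (1819.7 m) < …

E, I, G, L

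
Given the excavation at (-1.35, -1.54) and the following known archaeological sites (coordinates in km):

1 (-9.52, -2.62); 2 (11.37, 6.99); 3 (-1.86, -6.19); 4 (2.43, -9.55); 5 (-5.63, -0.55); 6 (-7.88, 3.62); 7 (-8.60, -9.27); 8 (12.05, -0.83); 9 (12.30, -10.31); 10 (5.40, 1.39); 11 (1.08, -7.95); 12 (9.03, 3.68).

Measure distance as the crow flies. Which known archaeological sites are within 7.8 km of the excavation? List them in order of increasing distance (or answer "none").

Distances from (-1.35, -1.54):
1: √((-8.17)² + (-1.08)²) = √(66.7489 + 1.1664) = 8.24 km
2: √((12.72)² + (8.53)²) = √(161.7984 + 72.7609) = 15.32 km
3: √((-0.51)² + (-4.65)²) = √(0.2601 + 21.6225) = 4.68 km
4: √((3.78)² + (-8.01)²) = √(14.2884 + 64.1601) = 8.86 km
5: √((-4.28)² + (0.99)²) = √(18.3184 + 0.9801) = 4.39 km
6: √((-6.53)² + (5.16)²) = √(42.6409 + 26.6256) = 8.32 km
7: √((-7.25)² + (-7.73)²) = √(52.5625 + 59.7529) = 10.60 km
8: √((13.40)² + (0.71)²) = √(179.5600 + 0.5041) = 13.42 km
9: √((13.65)² + (-8.77)²) = √(186.3225 + 76.9129) = 16.22 km
10: √((6.75)² + (2.93)²) = √(45.5625 + 8.5849) = 7.36 km
11: √((2.43)² + (-6.41)²) = √(5.9049 + 41.0881) = 6.86 km
12: √((10.38)² + (5.22)²) = √(107.7444 + 27.2484) = 11.62 km
Threshold 7.8 km: 5 (4.39 km), 3 (4.68 km), 11 (6.86 km), 10 (7.36 km) are within range.

5, 3, 11, 10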